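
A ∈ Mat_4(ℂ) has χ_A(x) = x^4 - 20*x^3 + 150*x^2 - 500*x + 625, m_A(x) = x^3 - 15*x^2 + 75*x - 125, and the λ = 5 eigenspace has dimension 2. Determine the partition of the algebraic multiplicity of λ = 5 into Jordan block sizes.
Block sizes for λ = 5: [3, 1]

Step 1 — from the characteristic polynomial, algebraic multiplicity of λ = 5 is 4. From dim ker(A − (5)·I) = 2, there are exactly 2 Jordan blocks for λ = 5.
Step 2 — from the minimal polynomial, the factor (x − 5)^3 tells us the largest block for λ = 5 has size 3.
Step 3 — with total size 4, 2 blocks, and largest block 3, the block sizes (in nonincreasing order) are [3, 1].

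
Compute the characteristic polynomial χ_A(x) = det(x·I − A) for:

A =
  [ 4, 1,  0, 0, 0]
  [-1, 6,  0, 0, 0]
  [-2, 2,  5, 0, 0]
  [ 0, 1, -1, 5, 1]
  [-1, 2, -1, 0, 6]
x^5 - 26*x^4 + 270*x^3 - 1400*x^2 + 3625*x - 3750

Expanding det(x·I − A) (e.g. by cofactor expansion or by noting that A is similar to its Jordan form J, which has the same characteristic polynomial as A) gives
  χ_A(x) = x^5 - 26*x^4 + 270*x^3 - 1400*x^2 + 3625*x - 3750
which factors as (x - 6)*(x - 5)^4. The eigenvalues (with algebraic multiplicities) are λ = 5 with multiplicity 4, λ = 6 with multiplicity 1.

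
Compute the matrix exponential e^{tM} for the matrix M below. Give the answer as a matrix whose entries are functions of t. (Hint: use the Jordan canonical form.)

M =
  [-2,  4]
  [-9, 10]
e^{tM} =
  [-6*t*exp(4*t) + exp(4*t), 4*t*exp(4*t)]
  [-9*t*exp(4*t), 6*t*exp(4*t) + exp(4*t)]

Strategy: write M = P · J · P⁻¹ where J is a Jordan canonical form, so e^{tM} = P · e^{tJ} · P⁻¹, and e^{tJ} can be computed block-by-block.

M has Jordan form
J =
  [4, 1]
  [0, 4]
(up to reordering of blocks).

Per-block formulas:
  For a 2×2 Jordan block J_2(4): exp(t · J_2(4)) = e^(4t)·(I + t·N), where N is the 2×2 nilpotent shift.

After assembling e^{tJ} and conjugating by P, we get:

e^{tM} =
  [-6*t*exp(4*t) + exp(4*t), 4*t*exp(4*t)]
  [-9*t*exp(4*t), 6*t*exp(4*t) + exp(4*t)]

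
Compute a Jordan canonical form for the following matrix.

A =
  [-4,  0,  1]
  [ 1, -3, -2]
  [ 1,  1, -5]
J_3(-4)

The characteristic polynomial is
  det(x·I − A) = x^3 + 12*x^2 + 48*x + 64 = (x + 4)^3

Eigenvalues and multiplicities (the geometric multiplicity of λ is n − rank(A − λI), which equals the number of Jordan blocks for λ):
  λ = -4: algebraic multiplicity = 3, geometric multiplicity = 1

Determining the block sizes for each eigenvalue:
  λ = -4: one block (gm = 1), so the single block has size am = 3 → block sizes [3]

Assembling the blocks gives a Jordan form
J =
  [-4,  1,  0]
  [ 0, -4,  1]
  [ 0,  0, -4]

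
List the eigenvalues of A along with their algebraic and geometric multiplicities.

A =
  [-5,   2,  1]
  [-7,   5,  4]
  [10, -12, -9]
λ = -3: alg = 3, geom = 1

Step 1 — factor the characteristic polynomial to read off the algebraic multiplicities:
  χ_A(x) = (x + 3)^3

Step 2 — compute geometric multiplicities via the rank-nullity identity g(λ) = n − rank(A − λI):
  rank(A − (-3)·I) = 2, so dim ker(A − (-3)·I) = n − 2 = 1

Summary:
  λ = -3: algebraic multiplicity = 3, geometric multiplicity = 1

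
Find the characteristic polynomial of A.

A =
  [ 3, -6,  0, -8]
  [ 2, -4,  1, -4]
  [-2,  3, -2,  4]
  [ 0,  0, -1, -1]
x^4 + 4*x^3 + 6*x^2 + 4*x + 1

Expanding det(x·I − A) (e.g. by cofactor expansion or by noting that A is similar to its Jordan form J, which has the same characteristic polynomial as A) gives
  χ_A(x) = x^4 + 4*x^3 + 6*x^2 + 4*x + 1
which factors as (x + 1)^4. The eigenvalues (with algebraic multiplicities) are λ = -1 with multiplicity 4.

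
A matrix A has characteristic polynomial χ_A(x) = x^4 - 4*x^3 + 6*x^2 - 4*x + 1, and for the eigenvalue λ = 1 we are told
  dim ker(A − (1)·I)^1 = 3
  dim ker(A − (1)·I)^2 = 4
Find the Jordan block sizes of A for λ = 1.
Block sizes for λ = 1: [2, 1, 1]

From the dimensions of kernels of powers, the number of Jordan blocks of size at least j is d_j − d_{j−1} where d_j = dim ker(N^j) (with d_0 = 0). Computing the differences gives [3, 1].
The number of blocks of size exactly k is (#blocks of size ≥ k) − (#blocks of size ≥ k + 1), so the partition is: 2 block(s) of size 1, 1 block(s) of size 2.
In nonincreasing order the block sizes are [2, 1, 1].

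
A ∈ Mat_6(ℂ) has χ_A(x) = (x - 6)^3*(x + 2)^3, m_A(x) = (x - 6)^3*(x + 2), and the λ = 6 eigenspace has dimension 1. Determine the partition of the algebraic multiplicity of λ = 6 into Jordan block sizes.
Block sizes for λ = 6: [3]

Step 1 — from the characteristic polynomial, algebraic multiplicity of λ = 6 is 3. From dim ker(A − (6)·I) = 1, there are exactly 1 Jordan blocks for λ = 6.
Step 2 — from the minimal polynomial, the factor (x − 6)^3 tells us the largest block for λ = 6 has size 3.
Step 3 — with total size 3, 1 blocks, and largest block 3, the block sizes (in nonincreasing order) are [3].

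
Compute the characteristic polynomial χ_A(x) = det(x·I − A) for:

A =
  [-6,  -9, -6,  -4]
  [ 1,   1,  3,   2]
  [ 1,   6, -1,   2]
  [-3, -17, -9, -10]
x^4 + 16*x^3 + 96*x^2 + 256*x + 256

Expanding det(x·I − A) (e.g. by cofactor expansion or by noting that A is similar to its Jordan form J, which has the same characteristic polynomial as A) gives
  χ_A(x) = x^4 + 16*x^3 + 96*x^2 + 256*x + 256
which factors as (x + 4)^4. The eigenvalues (with algebraic multiplicities) are λ = -4 with multiplicity 4.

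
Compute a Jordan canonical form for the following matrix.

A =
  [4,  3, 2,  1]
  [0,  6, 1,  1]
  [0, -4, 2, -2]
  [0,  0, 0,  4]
J_3(4) ⊕ J_1(4)

The characteristic polynomial is
  det(x·I − A) = x^4 - 16*x^3 + 96*x^2 - 256*x + 256 = (x - 4)^4

Eigenvalues and multiplicities (the geometric multiplicity of λ is n − rank(A − λI), which equals the number of Jordan blocks for λ):
  λ = 4: algebraic multiplicity = 4, geometric multiplicity = 2

Determining the block sizes for each eigenvalue:
  λ = 4: with am = 4 and gm = 2, the partition is not yet determined (e.g. several partitions of 4 into 2 parts exist). Let N = A − (4)·I. Computing rank(N^1) = 2, rank(N^2) = 1, rank(N^3) = 0; the number of blocks of size ≥ j is rank(N^{j−1}) − rank(N^j), giving [2, 1, 1]. So we have 1 block(s) of size 3, 1 block(s) of size 1 → block sizes [3, 1]

Assembling the blocks gives a Jordan form
J =
  [4, 1, 0, 0]
  [0, 4, 1, 0]
  [0, 0, 4, 0]
  [0, 0, 0, 4]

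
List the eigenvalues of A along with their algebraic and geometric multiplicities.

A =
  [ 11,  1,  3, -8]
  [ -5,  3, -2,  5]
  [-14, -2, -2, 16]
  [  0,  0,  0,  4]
λ = 4: alg = 4, geom = 2

Step 1 — factor the characteristic polynomial to read off the algebraic multiplicities:
  χ_A(x) = (x - 4)^4

Step 2 — compute geometric multiplicities via the rank-nullity identity g(λ) = n − rank(A − λI):
  rank(A − (4)·I) = 2, so dim ker(A − (4)·I) = n − 2 = 2

Summary:
  λ = 4: algebraic multiplicity = 4, geometric multiplicity = 2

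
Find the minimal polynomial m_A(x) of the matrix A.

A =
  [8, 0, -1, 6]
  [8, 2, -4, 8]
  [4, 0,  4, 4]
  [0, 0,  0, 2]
x^3 - 14*x^2 + 60*x - 72

The characteristic polynomial is χ_A(x) = (x - 6)^2*(x - 2)^2, so the eigenvalues are known. The minimal polynomial is
  m_A(x) = Π_λ (x − λ)^{k_λ}
where k_λ is the size of the *largest* Jordan block for λ (equivalently, the smallest k with (A − λI)^k v = 0 for every generalised eigenvector v of λ).

  λ = 2: largest Jordan block has size 1, contributing (x − 2)
  λ = 6: largest Jordan block has size 2, contributing (x − 6)^2

So m_A(x) = (x - 6)^2*(x - 2) = x^3 - 14*x^2 + 60*x - 72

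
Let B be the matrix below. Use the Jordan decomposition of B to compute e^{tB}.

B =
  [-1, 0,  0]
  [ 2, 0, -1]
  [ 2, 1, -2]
e^{tB} =
  [exp(-t), 0, 0]
  [2*t*exp(-t), t*exp(-t) + exp(-t), -t*exp(-t)]
  [2*t*exp(-t), t*exp(-t), -t*exp(-t) + exp(-t)]

Strategy: write B = P · J · P⁻¹ where J is a Jordan canonical form, so e^{tB} = P · e^{tJ} · P⁻¹, and e^{tJ} can be computed block-by-block.

B has Jordan form
J =
  [-1,  1,  0]
  [ 0, -1,  0]
  [ 0,  0, -1]
(up to reordering of blocks).

Per-block formulas:
  For a 2×2 Jordan block J_2(-1): exp(t · J_2(-1)) = e^(-1t)·(I + t·N), where N is the 2×2 nilpotent shift.
  For a 1×1 block at λ = -1: exp(t · [-1]) = [e^(-1t)].

After assembling e^{tJ} and conjugating by P, we get:

e^{tB} =
  [exp(-t), 0, 0]
  [2*t*exp(-t), t*exp(-t) + exp(-t), -t*exp(-t)]
  [2*t*exp(-t), t*exp(-t), -t*exp(-t) + exp(-t)]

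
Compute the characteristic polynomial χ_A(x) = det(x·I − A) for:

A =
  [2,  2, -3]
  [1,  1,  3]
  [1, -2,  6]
x^3 - 9*x^2 + 27*x - 27

Expanding det(x·I − A) (e.g. by cofactor expansion or by noting that A is similar to its Jordan form J, which has the same characteristic polynomial as A) gives
  χ_A(x) = x^3 - 9*x^2 + 27*x - 27
which factors as (x - 3)^3. The eigenvalues (with algebraic multiplicities) are λ = 3 with multiplicity 3.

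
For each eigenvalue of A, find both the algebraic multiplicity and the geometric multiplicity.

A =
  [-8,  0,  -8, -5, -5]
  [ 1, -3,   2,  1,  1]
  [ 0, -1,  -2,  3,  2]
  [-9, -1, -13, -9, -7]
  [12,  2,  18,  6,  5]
λ = -5: alg = 1, geom = 1; λ = -3: alg = 4, geom = 2

Step 1 — factor the characteristic polynomial to read off the algebraic multiplicities:
  χ_A(x) = (x + 3)^4*(x + 5)

Step 2 — compute geometric multiplicities via the rank-nullity identity g(λ) = n − rank(A − λI):
  rank(A − (-5)·I) = 4, so dim ker(A − (-5)·I) = n − 4 = 1
  rank(A − (-3)·I) = 3, so dim ker(A − (-3)·I) = n − 3 = 2

Summary:
  λ = -5: algebraic multiplicity = 1, geometric multiplicity = 1
  λ = -3: algebraic multiplicity = 4, geometric multiplicity = 2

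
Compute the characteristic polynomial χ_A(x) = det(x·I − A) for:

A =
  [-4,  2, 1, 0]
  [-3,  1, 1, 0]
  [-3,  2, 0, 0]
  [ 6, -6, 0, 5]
x^4 - 2*x^3 - 12*x^2 - 14*x - 5

Expanding det(x·I − A) (e.g. by cofactor expansion or by noting that A is similar to its Jordan form J, which has the same characteristic polynomial as A) gives
  χ_A(x) = x^4 - 2*x^3 - 12*x^2 - 14*x - 5
which factors as (x - 5)*(x + 1)^3. The eigenvalues (with algebraic multiplicities) are λ = -1 with multiplicity 3, λ = 5 with multiplicity 1.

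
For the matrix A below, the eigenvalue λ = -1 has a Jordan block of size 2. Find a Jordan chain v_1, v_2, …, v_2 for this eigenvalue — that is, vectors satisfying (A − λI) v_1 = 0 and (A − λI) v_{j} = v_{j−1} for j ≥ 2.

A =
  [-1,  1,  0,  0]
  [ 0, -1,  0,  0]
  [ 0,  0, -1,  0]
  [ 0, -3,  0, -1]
A Jordan chain for λ = -1 of length 2:
v_1 = (1, 0, 0, -3)ᵀ
v_2 = (0, 1, 0, 0)ᵀ

Let N = A − (-1)·I. We want v_2 with N^2 v_2 = 0 but N^1 v_2 ≠ 0; then v_{j-1} := N · v_j for j = 2, …, 2.

Pick v_2 = (0, 1, 0, 0)ᵀ.
Then v_1 = N · v_2 = (1, 0, 0, -3)ᵀ.

Sanity check: (A − (-1)·I) v_1 = (0, 0, 0, 0)ᵀ = 0. ✓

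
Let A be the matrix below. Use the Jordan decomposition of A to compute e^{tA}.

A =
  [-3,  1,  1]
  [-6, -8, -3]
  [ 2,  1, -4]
e^{tA} =
  [2*t*exp(-5*t) + exp(-5*t), t*exp(-5*t), t*exp(-5*t)]
  [-6*t*exp(-5*t), -3*t*exp(-5*t) + exp(-5*t), -3*t*exp(-5*t)]
  [2*t*exp(-5*t), t*exp(-5*t), t*exp(-5*t) + exp(-5*t)]

Strategy: write A = P · J · P⁻¹ where J is a Jordan canonical form, so e^{tA} = P · e^{tJ} · P⁻¹, and e^{tJ} can be computed block-by-block.

A has Jordan form
J =
  [-5,  1,  0]
  [ 0, -5,  0]
  [ 0,  0, -5]
(up to reordering of blocks).

Per-block formulas:
  For a 1×1 block at λ = -5: exp(t · [-5]) = [e^(-5t)].
  For a 2×2 Jordan block J_2(-5): exp(t · J_2(-5)) = e^(-5t)·(I + t·N), where N is the 2×2 nilpotent shift.

After assembling e^{tJ} and conjugating by P, we get:

e^{tA} =
  [2*t*exp(-5*t) + exp(-5*t), t*exp(-5*t), t*exp(-5*t)]
  [-6*t*exp(-5*t), -3*t*exp(-5*t) + exp(-5*t), -3*t*exp(-5*t)]
  [2*t*exp(-5*t), t*exp(-5*t), t*exp(-5*t) + exp(-5*t)]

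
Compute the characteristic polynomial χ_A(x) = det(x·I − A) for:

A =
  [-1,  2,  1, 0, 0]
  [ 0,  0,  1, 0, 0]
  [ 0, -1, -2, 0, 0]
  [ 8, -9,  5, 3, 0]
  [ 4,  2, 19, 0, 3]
x^5 - 3*x^4 - 6*x^3 + 10*x^2 + 21*x + 9

Expanding det(x·I − A) (e.g. by cofactor expansion or by noting that A is similar to its Jordan form J, which has the same characteristic polynomial as A) gives
  χ_A(x) = x^5 - 3*x^4 - 6*x^3 + 10*x^2 + 21*x + 9
which factors as (x - 3)^2*(x + 1)^3. The eigenvalues (with algebraic multiplicities) are λ = -1 with multiplicity 3, λ = 3 with multiplicity 2.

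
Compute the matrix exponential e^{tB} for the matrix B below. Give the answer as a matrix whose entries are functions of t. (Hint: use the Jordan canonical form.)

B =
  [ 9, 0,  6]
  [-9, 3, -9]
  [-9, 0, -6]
e^{tB} =
  [3*exp(3*t) - 2, 0, 2*exp(3*t) - 2]
  [3 - 3*exp(3*t), exp(3*t), 3 - 3*exp(3*t)]
  [3 - 3*exp(3*t), 0, 3 - 2*exp(3*t)]

Strategy: write B = P · J · P⁻¹ where J is a Jordan canonical form, so e^{tB} = P · e^{tJ} · P⁻¹, and e^{tJ} can be computed block-by-block.

B has Jordan form
J =
  [0, 0, 0]
  [0, 3, 0]
  [0, 0, 3]
(up to reordering of blocks).

Per-block formulas:
  For a 1×1 block at λ = 3: exp(t · [3]) = [e^(3t)].
  For a 1×1 block at λ = 0: exp(t · [0]) = [e^(0t)].

After assembling e^{tJ} and conjugating by P, we get:

e^{tB} =
  [3*exp(3*t) - 2, 0, 2*exp(3*t) - 2]
  [3 - 3*exp(3*t), exp(3*t), 3 - 3*exp(3*t)]
  [3 - 3*exp(3*t), 0, 3 - 2*exp(3*t)]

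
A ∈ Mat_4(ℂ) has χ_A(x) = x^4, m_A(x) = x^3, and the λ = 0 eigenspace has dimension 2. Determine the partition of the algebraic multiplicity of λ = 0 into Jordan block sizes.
Block sizes for λ = 0: [3, 1]

Step 1 — from the characteristic polynomial, algebraic multiplicity of λ = 0 is 4. From dim ker(A − (0)·I) = 2, there are exactly 2 Jordan blocks for λ = 0.
Step 2 — from the minimal polynomial, the factor (x − 0)^3 tells us the largest block for λ = 0 has size 3.
Step 3 — with total size 4, 2 blocks, and largest block 3, the block sizes (in nonincreasing order) are [3, 1].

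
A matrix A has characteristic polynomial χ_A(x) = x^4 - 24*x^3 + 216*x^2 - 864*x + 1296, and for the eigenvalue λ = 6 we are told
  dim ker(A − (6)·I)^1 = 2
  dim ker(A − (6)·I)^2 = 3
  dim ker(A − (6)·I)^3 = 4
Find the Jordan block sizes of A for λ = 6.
Block sizes for λ = 6: [3, 1]

From the dimensions of kernels of powers, the number of Jordan blocks of size at least j is d_j − d_{j−1} where d_j = dim ker(N^j) (with d_0 = 0). Computing the differences gives [2, 1, 1].
The number of blocks of size exactly k is (#blocks of size ≥ k) − (#blocks of size ≥ k + 1), so the partition is: 1 block(s) of size 1, 1 block(s) of size 3.
In nonincreasing order the block sizes are [3, 1].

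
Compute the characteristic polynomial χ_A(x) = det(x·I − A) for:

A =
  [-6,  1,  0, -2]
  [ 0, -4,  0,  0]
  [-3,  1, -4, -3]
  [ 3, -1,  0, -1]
x^4 + 15*x^3 + 84*x^2 + 208*x + 192

Expanding det(x·I − A) (e.g. by cofactor expansion or by noting that A is similar to its Jordan form J, which has the same characteristic polynomial as A) gives
  χ_A(x) = x^4 + 15*x^3 + 84*x^2 + 208*x + 192
which factors as (x + 3)*(x + 4)^3. The eigenvalues (with algebraic multiplicities) are λ = -4 with multiplicity 3, λ = -3 with multiplicity 1.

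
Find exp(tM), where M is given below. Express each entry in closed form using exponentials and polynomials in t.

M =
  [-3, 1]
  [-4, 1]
e^{tM} =
  [-2*t*exp(-t) + exp(-t), t*exp(-t)]
  [-4*t*exp(-t), 2*t*exp(-t) + exp(-t)]

Strategy: write M = P · J · P⁻¹ where J is a Jordan canonical form, so e^{tM} = P · e^{tJ} · P⁻¹, and e^{tJ} can be computed block-by-block.

M has Jordan form
J =
  [-1,  1]
  [ 0, -1]
(up to reordering of blocks).

Per-block formulas:
  For a 2×2 Jordan block J_2(-1): exp(t · J_2(-1)) = e^(-1t)·(I + t·N), where N is the 2×2 nilpotent shift.

After assembling e^{tJ} and conjugating by P, we get:

e^{tM} =
  [-2*t*exp(-t) + exp(-t), t*exp(-t)]
  [-4*t*exp(-t), 2*t*exp(-t) + exp(-t)]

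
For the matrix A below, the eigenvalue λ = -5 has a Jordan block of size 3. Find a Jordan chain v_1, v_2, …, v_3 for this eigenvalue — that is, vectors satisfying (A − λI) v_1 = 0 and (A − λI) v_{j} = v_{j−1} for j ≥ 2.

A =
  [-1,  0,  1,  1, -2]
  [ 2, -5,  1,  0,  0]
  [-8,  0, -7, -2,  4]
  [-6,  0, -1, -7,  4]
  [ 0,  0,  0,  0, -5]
A Jordan chain for λ = -5 of length 3:
v_1 = (2, 0, -4, -4, 0)ᵀ
v_2 = (4, 2, -8, -6, 0)ᵀ
v_3 = (1, 0, 0, 0, 0)ᵀ

Let N = A − (-5)·I. We want v_3 with N^3 v_3 = 0 but N^2 v_3 ≠ 0; then v_{j-1} := N · v_j for j = 3, …, 2.

Pick v_3 = (1, 0, 0, 0, 0)ᵀ.
Then v_2 = N · v_3 = (4, 2, -8, -6, 0)ᵀ.
Then v_1 = N · v_2 = (2, 0, -4, -4, 0)ᵀ.

Sanity check: (A − (-5)·I) v_1 = (0, 0, 0, 0, 0)ᵀ = 0. ✓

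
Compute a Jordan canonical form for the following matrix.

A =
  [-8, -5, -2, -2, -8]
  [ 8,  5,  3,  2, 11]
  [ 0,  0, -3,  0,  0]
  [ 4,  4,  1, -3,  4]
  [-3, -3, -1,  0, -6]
J_3(-3) ⊕ J_2(-3)

The characteristic polynomial is
  det(x·I − A) = x^5 + 15*x^4 + 90*x^3 + 270*x^2 + 405*x + 243 = (x + 3)^5

Eigenvalues and multiplicities (the geometric multiplicity of λ is n − rank(A − λI), which equals the number of Jordan blocks for λ):
  λ = -3: algebraic multiplicity = 5, geometric multiplicity = 2

Determining the block sizes for each eigenvalue:
  λ = -3: with am = 5 and gm = 2, the partition is not yet determined (e.g. several partitions of 5 into 2 parts exist). Let N = A − (-3)·I. Computing rank(N^1) = 3, rank(N^2) = 1, rank(N^3) = 0; the number of blocks of size ≥ j is rank(N^{j−1}) − rank(N^j), giving [2, 2, 1]. So we have 1 block(s) of size 3, 1 block(s) of size 2 → block sizes [3, 2]

Assembling the blocks gives a Jordan form
J =
  [-3,  1,  0,  0,  0]
  [ 0, -3,  1,  0,  0]
  [ 0,  0, -3,  0,  0]
  [ 0,  0,  0, -3,  1]
  [ 0,  0,  0,  0, -3]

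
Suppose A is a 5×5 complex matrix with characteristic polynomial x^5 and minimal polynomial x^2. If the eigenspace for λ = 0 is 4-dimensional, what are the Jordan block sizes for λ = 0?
Block sizes for λ = 0: [2, 1, 1, 1]

Step 1 — from the characteristic polynomial, algebraic multiplicity of λ = 0 is 5. From dim ker(A − (0)·I) = 4, there are exactly 4 Jordan blocks for λ = 0.
Step 2 — from the minimal polynomial, the factor (x − 0)^2 tells us the largest block for λ = 0 has size 2.
Step 3 — with total size 5, 4 blocks, and largest block 2, the block sizes (in nonincreasing order) are [2, 1, 1, 1].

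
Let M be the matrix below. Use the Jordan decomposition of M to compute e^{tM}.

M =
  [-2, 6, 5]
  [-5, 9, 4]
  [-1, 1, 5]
e^{tM} =
  [t^2*exp(4*t)/2 - 6*t*exp(4*t) + exp(4*t), -t^2*exp(4*t)/2 + 6*t*exp(4*t), -t^2*exp(4*t)/2 + 5*t*exp(4*t)]
  [t^2*exp(4*t)/2 - 5*t*exp(4*t), -t^2*exp(4*t)/2 + 5*t*exp(4*t) + exp(4*t), -t^2*exp(4*t)/2 + 4*t*exp(4*t)]
  [-t*exp(4*t), t*exp(4*t), t*exp(4*t) + exp(4*t)]

Strategy: write M = P · J · P⁻¹ where J is a Jordan canonical form, so e^{tM} = P · e^{tJ} · P⁻¹, and e^{tJ} can be computed block-by-block.

M has Jordan form
J =
  [4, 1, 0]
  [0, 4, 1]
  [0, 0, 4]
(up to reordering of blocks).

Per-block formulas:
  For a 3×3 Jordan block J_3(4): exp(t · J_3(4)) = e^(4t)·(I + t·N + (t^2/2)·N^2), where N is the 3×3 nilpotent shift.

After assembling e^{tJ} and conjugating by P, we get:

e^{tM} =
  [t^2*exp(4*t)/2 - 6*t*exp(4*t) + exp(4*t), -t^2*exp(4*t)/2 + 6*t*exp(4*t), -t^2*exp(4*t)/2 + 5*t*exp(4*t)]
  [t^2*exp(4*t)/2 - 5*t*exp(4*t), -t^2*exp(4*t)/2 + 5*t*exp(4*t) + exp(4*t), -t^2*exp(4*t)/2 + 4*t*exp(4*t)]
  [-t*exp(4*t), t*exp(4*t), t*exp(4*t) + exp(4*t)]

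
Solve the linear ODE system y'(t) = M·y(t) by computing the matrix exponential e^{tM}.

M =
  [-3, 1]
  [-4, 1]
e^{tM} =
  [-2*t*exp(-t) + exp(-t), t*exp(-t)]
  [-4*t*exp(-t), 2*t*exp(-t) + exp(-t)]

Strategy: write M = P · J · P⁻¹ where J is a Jordan canonical form, so e^{tM} = P · e^{tJ} · P⁻¹, and e^{tJ} can be computed block-by-block.

M has Jordan form
J =
  [-1,  1]
  [ 0, -1]
(up to reordering of blocks).

Per-block formulas:
  For a 2×2 Jordan block J_2(-1): exp(t · J_2(-1)) = e^(-1t)·(I + t·N), where N is the 2×2 nilpotent shift.

After assembling e^{tJ} and conjugating by P, we get:

e^{tM} =
  [-2*t*exp(-t) + exp(-t), t*exp(-t)]
  [-4*t*exp(-t), 2*t*exp(-t) + exp(-t)]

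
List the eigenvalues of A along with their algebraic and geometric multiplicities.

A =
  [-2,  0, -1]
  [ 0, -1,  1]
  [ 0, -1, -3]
λ = -2: alg = 3, geom = 1

Step 1 — factor the characteristic polynomial to read off the algebraic multiplicities:
  χ_A(x) = (x + 2)^3

Step 2 — compute geometric multiplicities via the rank-nullity identity g(λ) = n − rank(A − λI):
  rank(A − (-2)·I) = 2, so dim ker(A − (-2)·I) = n − 2 = 1

Summary:
  λ = -2: algebraic multiplicity = 3, geometric multiplicity = 1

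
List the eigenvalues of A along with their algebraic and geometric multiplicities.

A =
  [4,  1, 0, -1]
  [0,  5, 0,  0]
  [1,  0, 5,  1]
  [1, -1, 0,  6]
λ = 5: alg = 4, geom = 2

Step 1 — factor the characteristic polynomial to read off the algebraic multiplicities:
  χ_A(x) = (x - 5)^4

Step 2 — compute geometric multiplicities via the rank-nullity identity g(λ) = n − rank(A − λI):
  rank(A − (5)·I) = 2, so dim ker(A − (5)·I) = n − 2 = 2

Summary:
  λ = 5: algebraic multiplicity = 4, geometric multiplicity = 2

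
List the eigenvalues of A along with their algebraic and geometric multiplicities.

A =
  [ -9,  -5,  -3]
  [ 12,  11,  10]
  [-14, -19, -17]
λ = -5: alg = 3, geom = 1

Step 1 — factor the characteristic polynomial to read off the algebraic multiplicities:
  χ_A(x) = (x + 5)^3

Step 2 — compute geometric multiplicities via the rank-nullity identity g(λ) = n − rank(A − λI):
  rank(A − (-5)·I) = 2, so dim ker(A − (-5)·I) = n − 2 = 1

Summary:
  λ = -5: algebraic multiplicity = 3, geometric multiplicity = 1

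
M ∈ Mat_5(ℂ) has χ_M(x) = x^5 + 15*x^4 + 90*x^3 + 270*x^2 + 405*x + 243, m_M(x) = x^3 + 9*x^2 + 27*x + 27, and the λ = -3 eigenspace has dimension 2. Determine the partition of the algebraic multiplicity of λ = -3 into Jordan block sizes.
Block sizes for λ = -3: [3, 2]

Step 1 — from the characteristic polynomial, algebraic multiplicity of λ = -3 is 5. From dim ker(M − (-3)·I) = 2, there are exactly 2 Jordan blocks for λ = -3.
Step 2 — from the minimal polynomial, the factor (x + 3)^3 tells us the largest block for λ = -3 has size 3.
Step 3 — with total size 5, 2 blocks, and largest block 3, the block sizes (in nonincreasing order) are [3, 2].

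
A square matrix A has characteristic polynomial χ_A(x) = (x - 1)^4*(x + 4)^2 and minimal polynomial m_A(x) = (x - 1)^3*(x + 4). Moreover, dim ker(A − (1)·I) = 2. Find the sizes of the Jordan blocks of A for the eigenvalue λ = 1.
Block sizes for λ = 1: [3, 1]

Step 1 — from the characteristic polynomial, algebraic multiplicity of λ = 1 is 4. From dim ker(A − (1)·I) = 2, there are exactly 2 Jordan blocks for λ = 1.
Step 2 — from the minimal polynomial, the factor (x − 1)^3 tells us the largest block for λ = 1 has size 3.
Step 3 — with total size 4, 2 blocks, and largest block 3, the block sizes (in nonincreasing order) are [3, 1].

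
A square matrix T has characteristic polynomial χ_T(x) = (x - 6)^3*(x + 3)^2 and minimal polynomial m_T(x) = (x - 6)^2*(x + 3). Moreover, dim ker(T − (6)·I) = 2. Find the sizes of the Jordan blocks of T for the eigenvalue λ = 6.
Block sizes for λ = 6: [2, 1]

Step 1 — from the characteristic polynomial, algebraic multiplicity of λ = 6 is 3. From dim ker(T − (6)·I) = 2, there are exactly 2 Jordan blocks for λ = 6.
Step 2 — from the minimal polynomial, the factor (x − 6)^2 tells us the largest block for λ = 6 has size 2.
Step 3 — with total size 3, 2 blocks, and largest block 2, the block sizes (in nonincreasing order) are [2, 1].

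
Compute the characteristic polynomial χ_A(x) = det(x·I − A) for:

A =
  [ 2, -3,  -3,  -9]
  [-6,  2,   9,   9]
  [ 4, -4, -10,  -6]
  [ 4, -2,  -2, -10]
x^4 + 16*x^3 + 96*x^2 + 256*x + 256

Expanding det(x·I − A) (e.g. by cofactor expansion or by noting that A is similar to its Jordan form J, which has the same characteristic polynomial as A) gives
  χ_A(x) = x^4 + 16*x^3 + 96*x^2 + 256*x + 256
which factors as (x + 4)^4. The eigenvalues (with algebraic multiplicities) are λ = -4 with multiplicity 4.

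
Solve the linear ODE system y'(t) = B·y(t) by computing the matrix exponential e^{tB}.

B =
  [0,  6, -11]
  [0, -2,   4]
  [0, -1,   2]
e^{tB} =
  [1, -t^2/2 + 6*t, t^2 - 11*t]
  [0, 1 - 2*t, 4*t]
  [0, -t, 2*t + 1]

Strategy: write B = P · J · P⁻¹ where J is a Jordan canonical form, so e^{tB} = P · e^{tJ} · P⁻¹, and e^{tJ} can be computed block-by-block.

B has Jordan form
J =
  [0, 1, 0]
  [0, 0, 1]
  [0, 0, 0]
(up to reordering of blocks).

Per-block formulas:
  For a 3×3 Jordan block J_3(0): exp(t · J_3(0)) = e^(0t)·(I + t·N + (t^2/2)·N^2), where N is the 3×3 nilpotent shift.

After assembling e^{tJ} and conjugating by P, we get:

e^{tB} =
  [1, -t^2/2 + 6*t, t^2 - 11*t]
  [0, 1 - 2*t, 4*t]
  [0, -t, 2*t + 1]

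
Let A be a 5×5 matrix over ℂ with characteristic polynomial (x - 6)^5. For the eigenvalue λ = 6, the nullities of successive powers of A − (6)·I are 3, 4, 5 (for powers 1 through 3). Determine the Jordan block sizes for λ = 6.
Block sizes for λ = 6: [3, 1, 1]

From the dimensions of kernels of powers, the number of Jordan blocks of size at least j is d_j − d_{j−1} where d_j = dim ker(N^j) (with d_0 = 0). Computing the differences gives [3, 1, 1].
The number of blocks of size exactly k is (#blocks of size ≥ k) − (#blocks of size ≥ k + 1), so the partition is: 2 block(s) of size 1, 1 block(s) of size 3.
In nonincreasing order the block sizes are [3, 1, 1].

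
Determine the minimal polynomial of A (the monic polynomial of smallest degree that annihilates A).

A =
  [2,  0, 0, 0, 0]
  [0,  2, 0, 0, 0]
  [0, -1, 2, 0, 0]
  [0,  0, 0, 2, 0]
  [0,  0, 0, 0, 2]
x^2 - 4*x + 4

The characteristic polynomial is χ_A(x) = (x - 2)^5, so the eigenvalues are known. The minimal polynomial is
  m_A(x) = Π_λ (x − λ)^{k_λ}
where k_λ is the size of the *largest* Jordan block for λ (equivalently, the smallest k with (A − λI)^k v = 0 for every generalised eigenvector v of λ).

  λ = 2: largest Jordan block has size 2, contributing (x − 2)^2

So m_A(x) = (x - 2)^2 = x^2 - 4*x + 4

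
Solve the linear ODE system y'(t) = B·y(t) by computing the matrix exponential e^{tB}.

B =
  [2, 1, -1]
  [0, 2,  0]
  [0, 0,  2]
e^{tB} =
  [exp(2*t), t*exp(2*t), -t*exp(2*t)]
  [0, exp(2*t), 0]
  [0, 0, exp(2*t)]

Strategy: write B = P · J · P⁻¹ where J is a Jordan canonical form, so e^{tB} = P · e^{tJ} · P⁻¹, and e^{tJ} can be computed block-by-block.

B has Jordan form
J =
  [2, 1, 0]
  [0, 2, 0]
  [0, 0, 2]
(up to reordering of blocks).

Per-block formulas:
  For a 2×2 Jordan block J_2(2): exp(t · J_2(2)) = e^(2t)·(I + t·N), where N is the 2×2 nilpotent shift.
  For a 1×1 block at λ = 2: exp(t · [2]) = [e^(2t)].

After assembling e^{tJ} and conjugating by P, we get:

e^{tB} =
  [exp(2*t), t*exp(2*t), -t*exp(2*t)]
  [0, exp(2*t), 0]
  [0, 0, exp(2*t)]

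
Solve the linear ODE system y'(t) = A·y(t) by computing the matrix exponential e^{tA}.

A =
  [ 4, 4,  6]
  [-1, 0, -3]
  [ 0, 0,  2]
e^{tA} =
  [2*t*exp(2*t) + exp(2*t), 4*t*exp(2*t), 6*t*exp(2*t)]
  [-t*exp(2*t), -2*t*exp(2*t) + exp(2*t), -3*t*exp(2*t)]
  [0, 0, exp(2*t)]

Strategy: write A = P · J · P⁻¹ where J is a Jordan canonical form, so e^{tA} = P · e^{tJ} · P⁻¹, and e^{tJ} can be computed block-by-block.

A has Jordan form
J =
  [2, 1, 0]
  [0, 2, 0]
  [0, 0, 2]
(up to reordering of blocks).

Per-block formulas:
  For a 1×1 block at λ = 2: exp(t · [2]) = [e^(2t)].
  For a 2×2 Jordan block J_2(2): exp(t · J_2(2)) = e^(2t)·(I + t·N), where N is the 2×2 nilpotent shift.

After assembling e^{tJ} and conjugating by P, we get:

e^{tA} =
  [2*t*exp(2*t) + exp(2*t), 4*t*exp(2*t), 6*t*exp(2*t)]
  [-t*exp(2*t), -2*t*exp(2*t) + exp(2*t), -3*t*exp(2*t)]
  [0, 0, exp(2*t)]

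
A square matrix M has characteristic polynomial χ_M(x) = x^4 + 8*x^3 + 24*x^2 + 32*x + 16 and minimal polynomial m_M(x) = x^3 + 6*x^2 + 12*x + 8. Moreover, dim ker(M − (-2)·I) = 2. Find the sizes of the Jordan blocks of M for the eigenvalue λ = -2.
Block sizes for λ = -2: [3, 1]

Step 1 — from the characteristic polynomial, algebraic multiplicity of λ = -2 is 4. From dim ker(M − (-2)·I) = 2, there are exactly 2 Jordan blocks for λ = -2.
Step 2 — from the minimal polynomial, the factor (x + 2)^3 tells us the largest block for λ = -2 has size 3.
Step 3 — with total size 4, 2 blocks, and largest block 3, the block sizes (in nonincreasing order) are [3, 1].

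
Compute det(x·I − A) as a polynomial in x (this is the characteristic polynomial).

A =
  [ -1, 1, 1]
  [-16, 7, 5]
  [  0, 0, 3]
x^3 - 9*x^2 + 27*x - 27

Expanding det(x·I − A) (e.g. by cofactor expansion or by noting that A is similar to its Jordan form J, which has the same characteristic polynomial as A) gives
  χ_A(x) = x^3 - 9*x^2 + 27*x - 27
which factors as (x - 3)^3. The eigenvalues (with algebraic multiplicities) are λ = 3 with multiplicity 3.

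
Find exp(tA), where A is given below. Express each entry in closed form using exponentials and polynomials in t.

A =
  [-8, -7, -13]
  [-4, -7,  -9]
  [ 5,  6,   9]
e^{tA} =
  [-t^2*exp(-2*t)/2 - 6*t*exp(-2*t) + exp(-2*t), -t^2*exp(-2*t)/2 - 7*t*exp(-2*t), -t^2*exp(-2*t) - 13*t*exp(-2*t)]
  [-t^2*exp(-2*t)/2 - 4*t*exp(-2*t), -t^2*exp(-2*t)/2 - 5*t*exp(-2*t) + exp(-2*t), -t^2*exp(-2*t) - 9*t*exp(-2*t)]
  [t^2*exp(-2*t)/2 + 5*t*exp(-2*t), t^2*exp(-2*t)/2 + 6*t*exp(-2*t), t^2*exp(-2*t) + 11*t*exp(-2*t) + exp(-2*t)]

Strategy: write A = P · J · P⁻¹ where J is a Jordan canonical form, so e^{tA} = P · e^{tJ} · P⁻¹, and e^{tJ} can be computed block-by-block.

A has Jordan form
J =
  [-2,  1,  0]
  [ 0, -2,  1]
  [ 0,  0, -2]
(up to reordering of blocks).

Per-block formulas:
  For a 3×3 Jordan block J_3(-2): exp(t · J_3(-2)) = e^(-2t)·(I + t·N + (t^2/2)·N^2), where N is the 3×3 nilpotent shift.

After assembling e^{tJ} and conjugating by P, we get:

e^{tA} =
  [-t^2*exp(-2*t)/2 - 6*t*exp(-2*t) + exp(-2*t), -t^2*exp(-2*t)/2 - 7*t*exp(-2*t), -t^2*exp(-2*t) - 13*t*exp(-2*t)]
  [-t^2*exp(-2*t)/2 - 4*t*exp(-2*t), -t^2*exp(-2*t)/2 - 5*t*exp(-2*t) + exp(-2*t), -t^2*exp(-2*t) - 9*t*exp(-2*t)]
  [t^2*exp(-2*t)/2 + 5*t*exp(-2*t), t^2*exp(-2*t)/2 + 6*t*exp(-2*t), t^2*exp(-2*t) + 11*t*exp(-2*t) + exp(-2*t)]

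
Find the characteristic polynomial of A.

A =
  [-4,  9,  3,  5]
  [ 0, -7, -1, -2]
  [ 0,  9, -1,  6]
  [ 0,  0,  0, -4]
x^4 + 16*x^3 + 96*x^2 + 256*x + 256

Expanding det(x·I − A) (e.g. by cofactor expansion or by noting that A is similar to its Jordan form J, which has the same characteristic polynomial as A) gives
  χ_A(x) = x^4 + 16*x^3 + 96*x^2 + 256*x + 256
which factors as (x + 4)^4. The eigenvalues (with algebraic multiplicities) are λ = -4 with multiplicity 4.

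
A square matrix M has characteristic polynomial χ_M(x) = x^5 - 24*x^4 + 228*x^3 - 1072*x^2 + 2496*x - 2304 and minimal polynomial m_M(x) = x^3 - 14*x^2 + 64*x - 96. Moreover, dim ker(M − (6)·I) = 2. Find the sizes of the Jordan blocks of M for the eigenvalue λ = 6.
Block sizes for λ = 6: [1, 1]

Step 1 — from the characteristic polynomial, algebraic multiplicity of λ = 6 is 2. From dim ker(M − (6)·I) = 2, there are exactly 2 Jordan blocks for λ = 6.
Step 2 — from the minimal polynomial, the factor (x − 6) tells us the largest block for λ = 6 has size 1.
Step 3 — with total size 2, 2 blocks, and largest block 1, the block sizes (in nonincreasing order) are [1, 1].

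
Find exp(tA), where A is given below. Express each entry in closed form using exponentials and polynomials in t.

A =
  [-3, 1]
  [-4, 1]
e^{tA} =
  [-2*t*exp(-t) + exp(-t), t*exp(-t)]
  [-4*t*exp(-t), 2*t*exp(-t) + exp(-t)]

Strategy: write A = P · J · P⁻¹ where J is a Jordan canonical form, so e^{tA} = P · e^{tJ} · P⁻¹, and e^{tJ} can be computed block-by-block.

A has Jordan form
J =
  [-1,  1]
  [ 0, -1]
(up to reordering of blocks).

Per-block formulas:
  For a 2×2 Jordan block J_2(-1): exp(t · J_2(-1)) = e^(-1t)·(I + t·N), where N is the 2×2 nilpotent shift.

After assembling e^{tJ} and conjugating by P, we get:

e^{tA} =
  [-2*t*exp(-t) + exp(-t), t*exp(-t)]
  [-4*t*exp(-t), 2*t*exp(-t) + exp(-t)]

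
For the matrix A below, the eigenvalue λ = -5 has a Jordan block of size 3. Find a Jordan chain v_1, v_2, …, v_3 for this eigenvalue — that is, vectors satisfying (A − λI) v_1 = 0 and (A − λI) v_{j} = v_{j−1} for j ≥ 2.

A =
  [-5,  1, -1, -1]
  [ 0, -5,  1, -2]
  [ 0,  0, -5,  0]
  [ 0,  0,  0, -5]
A Jordan chain for λ = -5 of length 3:
v_1 = (1, 0, 0, 0)ᵀ
v_2 = (-1, 1, 0, 0)ᵀ
v_3 = (0, 0, 1, 0)ᵀ

Let N = A − (-5)·I. We want v_3 with N^3 v_3 = 0 but N^2 v_3 ≠ 0; then v_{j-1} := N · v_j for j = 3, …, 2.

Pick v_3 = (0, 0, 1, 0)ᵀ.
Then v_2 = N · v_3 = (-1, 1, 0, 0)ᵀ.
Then v_1 = N · v_2 = (1, 0, 0, 0)ᵀ.

Sanity check: (A − (-5)·I) v_1 = (0, 0, 0, 0)ᵀ = 0. ✓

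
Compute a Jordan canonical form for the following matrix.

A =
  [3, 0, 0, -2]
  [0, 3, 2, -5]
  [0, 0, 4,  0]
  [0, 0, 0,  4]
J_1(3) ⊕ J_1(3) ⊕ J_1(4) ⊕ J_1(4)

The characteristic polynomial is
  det(x·I − A) = x^4 - 14*x^3 + 73*x^2 - 168*x + 144 = (x - 4)^2*(x - 3)^2

Eigenvalues and multiplicities (the geometric multiplicity of λ is n − rank(A − λI), which equals the number of Jordan blocks for λ):
  λ = 3: algebraic multiplicity = 2, geometric multiplicity = 2
  λ = 4: algebraic multiplicity = 2, geometric multiplicity = 2

Determining the block sizes for each eigenvalue:
  λ = 3: gm = am = 2, so every block has size 1 → block sizes [1, 1]
  λ = 4: gm = am = 2, so every block has size 1 → block sizes [1, 1]

Assembling the blocks gives a Jordan form
J =
  [3, 0, 0, 0]
  [0, 3, 0, 0]
  [0, 0, 4, 0]
  [0, 0, 0, 4]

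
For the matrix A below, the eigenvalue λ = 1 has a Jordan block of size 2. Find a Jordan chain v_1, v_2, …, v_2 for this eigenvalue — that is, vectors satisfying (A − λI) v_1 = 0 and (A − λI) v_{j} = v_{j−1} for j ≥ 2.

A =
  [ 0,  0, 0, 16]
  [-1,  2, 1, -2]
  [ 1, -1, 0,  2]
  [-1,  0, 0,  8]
A Jordan chain for λ = 1 of length 2:
v_1 = (0, 1, -1, 0)ᵀ
v_2 = (0, 1, 0, 0)ᵀ

Let N = A − (1)·I. We want v_2 with N^2 v_2 = 0 but N^1 v_2 ≠ 0; then v_{j-1} := N · v_j for j = 2, …, 2.

Pick v_2 = (0, 1, 0, 0)ᵀ.
Then v_1 = N · v_2 = (0, 1, -1, 0)ᵀ.

Sanity check: (A − (1)·I) v_1 = (0, 0, 0, 0)ᵀ = 0. ✓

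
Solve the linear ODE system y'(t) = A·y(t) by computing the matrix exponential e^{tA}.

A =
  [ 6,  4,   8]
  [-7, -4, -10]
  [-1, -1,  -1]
e^{tA} =
  [6*t + 1, 4*t, 8*t]
  [-3*t - 4*exp(t) + 4, -2*t - 2*exp(t) + 3, -4*t - 6*exp(t) + 6]
  [-3*t + 2*exp(t) - 2, -2*t + exp(t) - 1, -4*t + 3*exp(t) - 2]

Strategy: write A = P · J · P⁻¹ where J is a Jordan canonical form, so e^{tA} = P · e^{tJ} · P⁻¹, and e^{tJ} can be computed block-by-block.

A has Jordan form
J =
  [0, 1, 0]
  [0, 0, 0]
  [0, 0, 1]
(up to reordering of blocks).

Per-block formulas:
  For a 1×1 block at λ = 1: exp(t · [1]) = [e^(1t)].
  For a 2×2 Jordan block J_2(0): exp(t · J_2(0)) = e^(0t)·(I + t·N), where N is the 2×2 nilpotent shift.

After assembling e^{tJ} and conjugating by P, we get:

e^{tA} =
  [6*t + 1, 4*t, 8*t]
  [-3*t - 4*exp(t) + 4, -2*t - 2*exp(t) + 3, -4*t - 6*exp(t) + 6]
  [-3*t + 2*exp(t) - 2, -2*t + exp(t) - 1, -4*t + 3*exp(t) - 2]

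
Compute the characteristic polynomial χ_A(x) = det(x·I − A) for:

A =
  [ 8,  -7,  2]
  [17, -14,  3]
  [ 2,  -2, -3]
x^3 + 9*x^2 + 27*x + 27

Expanding det(x·I − A) (e.g. by cofactor expansion or by noting that A is similar to its Jordan form J, which has the same characteristic polynomial as A) gives
  χ_A(x) = x^3 + 9*x^2 + 27*x + 27
which factors as (x + 3)^3. The eigenvalues (with algebraic multiplicities) are λ = -3 with multiplicity 3.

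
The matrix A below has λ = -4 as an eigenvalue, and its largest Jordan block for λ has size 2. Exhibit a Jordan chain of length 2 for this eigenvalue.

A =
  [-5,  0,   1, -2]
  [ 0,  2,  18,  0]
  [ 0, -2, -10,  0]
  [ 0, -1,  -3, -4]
A Jordan chain for λ = -4 of length 2:
v_1 = (0, 6, -2, -1)ᵀ
v_2 = (0, 1, 0, 0)ᵀ

Let N = A − (-4)·I. We want v_2 with N^2 v_2 = 0 but N^1 v_2 ≠ 0; then v_{j-1} := N · v_j for j = 2, …, 2.

Pick v_2 = (0, 1, 0, 0)ᵀ.
Then v_1 = N · v_2 = (0, 6, -2, -1)ᵀ.

Sanity check: (A − (-4)·I) v_1 = (0, 0, 0, 0)ᵀ = 0. ✓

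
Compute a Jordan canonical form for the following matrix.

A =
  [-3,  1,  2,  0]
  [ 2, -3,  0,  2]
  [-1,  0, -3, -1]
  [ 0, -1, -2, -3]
J_2(-3) ⊕ J_2(-3)

The characteristic polynomial is
  det(x·I − A) = x^4 + 12*x^3 + 54*x^2 + 108*x + 81 = (x + 3)^4

Eigenvalues and multiplicities (the geometric multiplicity of λ is n − rank(A − λI), which equals the number of Jordan blocks for λ):
  λ = -3: algebraic multiplicity = 4, geometric multiplicity = 2

Determining the block sizes for each eigenvalue:
  λ = -3: with am = 4 and gm = 2, the partition is not yet determined (e.g. several partitions of 4 into 2 parts exist). Let N = A − (-3)·I. Computing rank(N^1) = 2, rank(N^2) = 0; the number of blocks of size ≥ j is rank(N^{j−1}) − rank(N^j), giving [2, 2]. So we have 2 block(s) of size 2 → block sizes [2, 2]

Assembling the blocks gives a Jordan form
J =
  [-3,  1,  0,  0]
  [ 0, -3,  0,  0]
  [ 0,  0, -3,  1]
  [ 0,  0,  0, -3]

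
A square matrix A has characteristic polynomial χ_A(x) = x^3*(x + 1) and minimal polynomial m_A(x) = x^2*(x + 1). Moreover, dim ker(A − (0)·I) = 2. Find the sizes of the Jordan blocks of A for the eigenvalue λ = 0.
Block sizes for λ = 0: [2, 1]

Step 1 — from the characteristic polynomial, algebraic multiplicity of λ = 0 is 3. From dim ker(A − (0)·I) = 2, there are exactly 2 Jordan blocks for λ = 0.
Step 2 — from the minimal polynomial, the factor (x − 0)^2 tells us the largest block for λ = 0 has size 2.
Step 3 — with total size 3, 2 blocks, and largest block 2, the block sizes (in nonincreasing order) are [2, 1].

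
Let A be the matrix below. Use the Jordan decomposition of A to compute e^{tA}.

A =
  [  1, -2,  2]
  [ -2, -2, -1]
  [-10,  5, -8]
e^{tA} =
  [4*t*exp(-3*t) + exp(-3*t), -2*t*exp(-3*t), 2*t*exp(-3*t)]
  [-2*t*exp(-3*t), t*exp(-3*t) + exp(-3*t), -t*exp(-3*t)]
  [-10*t*exp(-3*t), 5*t*exp(-3*t), -5*t*exp(-3*t) + exp(-3*t)]

Strategy: write A = P · J · P⁻¹ where J is a Jordan canonical form, so e^{tA} = P · e^{tJ} · P⁻¹, and e^{tJ} can be computed block-by-block.

A has Jordan form
J =
  [-3,  1,  0]
  [ 0, -3,  0]
  [ 0,  0, -3]
(up to reordering of blocks).

Per-block formulas:
  For a 2×2 Jordan block J_2(-3): exp(t · J_2(-3)) = e^(-3t)·(I + t·N), where N is the 2×2 nilpotent shift.
  For a 1×1 block at λ = -3: exp(t · [-3]) = [e^(-3t)].

After assembling e^{tJ} and conjugating by P, we get:

e^{tA} =
  [4*t*exp(-3*t) + exp(-3*t), -2*t*exp(-3*t), 2*t*exp(-3*t)]
  [-2*t*exp(-3*t), t*exp(-3*t) + exp(-3*t), -t*exp(-3*t)]
  [-10*t*exp(-3*t), 5*t*exp(-3*t), -5*t*exp(-3*t) + exp(-3*t)]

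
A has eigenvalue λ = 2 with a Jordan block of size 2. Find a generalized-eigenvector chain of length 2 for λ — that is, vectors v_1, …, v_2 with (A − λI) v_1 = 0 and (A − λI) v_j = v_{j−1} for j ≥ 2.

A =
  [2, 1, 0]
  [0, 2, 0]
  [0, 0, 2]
A Jordan chain for λ = 2 of length 2:
v_1 = (1, 0, 0)ᵀ
v_2 = (0, 1, 0)ᵀ

Let N = A − (2)·I. We want v_2 with N^2 v_2 = 0 but N^1 v_2 ≠ 0; then v_{j-1} := N · v_j for j = 2, …, 2.

Pick v_2 = (0, 1, 0)ᵀ.
Then v_1 = N · v_2 = (1, 0, 0)ᵀ.

Sanity check: (A − (2)·I) v_1 = (0, 0, 0)ᵀ = 0. ✓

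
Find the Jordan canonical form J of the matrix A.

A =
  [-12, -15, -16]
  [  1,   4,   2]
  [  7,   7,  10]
J_1(-4) ⊕ J_2(3)

The characteristic polynomial is
  det(x·I − A) = x^3 - 2*x^2 - 15*x + 36 = (x - 3)^2*(x + 4)

Eigenvalues and multiplicities (the geometric multiplicity of λ is n − rank(A − λI), which equals the number of Jordan blocks for λ):
  λ = -4: algebraic multiplicity = 1, geometric multiplicity = 1
  λ = 3: algebraic multiplicity = 2, geometric multiplicity = 1

Determining the block sizes for each eigenvalue:
  λ = -4: one block (gm = 1), so the single block has size am = 1 → block sizes [1]
  λ = 3: one block (gm = 1), so the single block has size am = 2 → block sizes [2]

Assembling the blocks gives a Jordan form
J =
  [-4, 0, 0]
  [ 0, 3, 1]
  [ 0, 0, 3]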